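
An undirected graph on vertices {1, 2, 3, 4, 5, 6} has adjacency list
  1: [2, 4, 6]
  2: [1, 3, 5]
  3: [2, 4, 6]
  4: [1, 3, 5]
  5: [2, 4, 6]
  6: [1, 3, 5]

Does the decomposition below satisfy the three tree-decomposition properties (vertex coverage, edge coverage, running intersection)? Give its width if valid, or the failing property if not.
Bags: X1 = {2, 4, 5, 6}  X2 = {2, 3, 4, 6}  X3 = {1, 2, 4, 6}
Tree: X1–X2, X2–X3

Yes; width 3.

Every vertex of G appears in some bag (union = {1, 2, 3, 4, 5, 6}); every edge is covered by a bag; and for each vertex v the set of bags containing v is connected in the bag tree. The decomposition is therefore valid. The largest bag has 4 vertices, so the width is 3.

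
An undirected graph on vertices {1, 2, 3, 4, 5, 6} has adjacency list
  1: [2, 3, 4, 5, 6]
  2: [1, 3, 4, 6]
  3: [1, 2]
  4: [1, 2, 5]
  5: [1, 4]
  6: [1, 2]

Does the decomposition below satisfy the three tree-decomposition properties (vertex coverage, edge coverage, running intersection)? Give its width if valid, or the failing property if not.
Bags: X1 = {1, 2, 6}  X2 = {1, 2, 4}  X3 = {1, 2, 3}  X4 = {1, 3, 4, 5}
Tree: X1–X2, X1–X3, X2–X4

A tree decomposition must satisfy three properties: every vertex lies in some bag; for every edge, both endpoints lie together in some bag; and for every vertex, the bags containing it form a connected subtree. Here bags containing vertex 3 are not connected in the tree, so the decomposition is invalid.

No — bags containing vertex 3 are not connected in the tree.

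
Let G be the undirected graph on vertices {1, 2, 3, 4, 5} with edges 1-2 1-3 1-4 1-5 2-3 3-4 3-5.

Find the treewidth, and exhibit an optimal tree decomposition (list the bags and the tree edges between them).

Treewidth 2.
One optimal decomposition is:
Bags: B1 = {1, 2, 3}  B2 = {1, 3, 5}  B3 = {1, 3, 4}
Tree: B1–B2, B1–B3

The largest bag has 3 vertices, giving width 2; this decomposition certifies tw(G) ≤ 2. For the lower bound, the 3 vertices {1, 2, 3} are pairwise adjacent, and any tree decomposition puts a clique entirely inside one bag — forcing width ≥ 2. Combining the bounds, tw(G) = 2.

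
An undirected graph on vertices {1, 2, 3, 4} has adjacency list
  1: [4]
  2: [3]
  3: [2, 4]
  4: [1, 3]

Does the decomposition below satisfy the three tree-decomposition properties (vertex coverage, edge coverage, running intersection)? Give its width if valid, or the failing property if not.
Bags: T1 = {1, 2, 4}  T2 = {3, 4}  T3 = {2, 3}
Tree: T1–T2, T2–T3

No — bags containing vertex 2 are not connected in the tree.

A tree decomposition must satisfy three properties: every vertex lies in some bag; for every edge, both endpoints lie together in some bag; and for every vertex, the bags containing it form a connected subtree. Here bags containing vertex 2 are not connected in the tree, so the decomposition is invalid.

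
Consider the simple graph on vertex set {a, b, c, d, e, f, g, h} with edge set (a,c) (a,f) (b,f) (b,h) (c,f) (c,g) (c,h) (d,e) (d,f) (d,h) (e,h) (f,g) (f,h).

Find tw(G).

A width-2 tree decomposition is:
Bags: B1 = {d, f, h}  B2 = {d, e, h}  B3 = {b, f, h}  B4 = {c, f, h}  B5 = {c, f, g}  B6 = {a, c, f}
Tree: B1–B2, B1–B3, B3–B4, B4–B5, B5–B6
The largest bag has 3 vertices, giving width 2; this decomposition certifies tw(G) ≤ 2. On the other hand G contains the 3-clique {d, e, h}. A clique must lie in a single bag of any decomposition, so no decomposition can have width below 2. The upper and lower bounds meet at 2, so that is the treewidth.

2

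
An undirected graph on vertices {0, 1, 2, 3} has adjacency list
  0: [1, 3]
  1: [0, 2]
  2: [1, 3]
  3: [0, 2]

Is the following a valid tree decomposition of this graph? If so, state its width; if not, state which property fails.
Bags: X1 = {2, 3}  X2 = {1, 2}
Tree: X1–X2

A tree decomposition must satisfy three properties: every vertex lies in some bag; for every edge, both endpoints lie together in some bag; and for every vertex, the bags containing it form a connected subtree. Here vertex 0 appears in no bag, so the decomposition is invalid.

No — vertex 0 appears in no bag.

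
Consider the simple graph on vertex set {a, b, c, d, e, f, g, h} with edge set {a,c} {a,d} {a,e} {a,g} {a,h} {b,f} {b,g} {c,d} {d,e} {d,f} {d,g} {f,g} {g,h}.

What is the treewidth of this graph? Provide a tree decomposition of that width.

Treewidth 2.
One optimal decomposition is:
Bags: B1 = {a, d, g}  B2 = {a, d, e}  B3 = {a, g, h}  B4 = {a, c, d}  B5 = {d, f, g}  B6 = {b, f, g}
Tree: B1–B2, B1–B3, B2–B4, B1–B5, B5–B6

The largest bag has 3 vertices, giving width 2; this decomposition certifies tw(G) ≤ 2. Conversely, {a, d, g} is a clique of size 3, and the vertices of any clique must share a bag in every tree decomposition; so some bag has ≥ 3 vertices and tw(G) ≥ 2. Hence tw(G) = 2 exactly.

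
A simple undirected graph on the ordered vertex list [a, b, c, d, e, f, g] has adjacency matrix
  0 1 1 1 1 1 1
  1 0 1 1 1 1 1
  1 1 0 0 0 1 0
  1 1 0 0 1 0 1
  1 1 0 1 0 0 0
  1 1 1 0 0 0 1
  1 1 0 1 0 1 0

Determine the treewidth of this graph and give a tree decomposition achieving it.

Treewidth 3.
Bags: B1 = {a, b, f, g}  B2 = {a, b, c, f}  B3 = {a, b, d, g}  B4 = {a, b, d, e}
Tree: B1–B2, B1–B3, B3–B4

Every bag has size at most 4, so the width is 4 − 1 = 3 and tw(G) ≤ 3. Conversely, {a, b, d, g} is a clique of size 4, and the vertices of any clique must share a bag in every tree decomposition; so some bag has ≥ 4 vertices and tw(G) ≥ 3. Hence tw(G) = 3 exactly.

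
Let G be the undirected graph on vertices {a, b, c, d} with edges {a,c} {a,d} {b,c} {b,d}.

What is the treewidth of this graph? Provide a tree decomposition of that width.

Treewidth 2.
One such decomposition:
Bags: B1 = {b, c, d}  B2 = {a, c, d}
Tree: B1–B2

Each bag holds 3 vertices, so the decomposition has width 2, which upper-bounds the treewidth. Since d–b–c–a–d is a cycle in G, G is not acyclic. Forests are exactly the graphs of treewidth ≤ 1, so tw(G) ≥ 2. Hence tw(G) = 2 exactly.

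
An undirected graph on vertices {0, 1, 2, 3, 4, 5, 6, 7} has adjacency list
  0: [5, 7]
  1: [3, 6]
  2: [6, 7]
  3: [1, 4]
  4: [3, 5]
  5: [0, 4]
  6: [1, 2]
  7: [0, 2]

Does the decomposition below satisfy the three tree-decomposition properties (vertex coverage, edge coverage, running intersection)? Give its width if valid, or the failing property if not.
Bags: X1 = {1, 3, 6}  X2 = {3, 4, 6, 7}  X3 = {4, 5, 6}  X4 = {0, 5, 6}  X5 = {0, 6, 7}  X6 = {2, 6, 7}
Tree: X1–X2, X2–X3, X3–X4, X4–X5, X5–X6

No — bags containing vertex 7 are not connected in the tree.

A tree decomposition must satisfy three properties: every vertex lies in some bag; for every edge, both endpoints lie together in some bag; and for every vertex, the bags containing it form a connected subtree. Here bags containing vertex 7 are not connected in the tree, so the decomposition is invalid.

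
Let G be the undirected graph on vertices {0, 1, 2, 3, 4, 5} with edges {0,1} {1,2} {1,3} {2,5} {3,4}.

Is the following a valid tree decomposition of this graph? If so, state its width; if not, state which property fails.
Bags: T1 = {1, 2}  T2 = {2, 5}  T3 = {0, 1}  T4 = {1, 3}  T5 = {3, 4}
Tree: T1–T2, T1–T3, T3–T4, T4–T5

Checking the three conditions: (i) the bags cover all of {0, 1, 2, 3, 4, 5}; (ii) for each edge, some bag contains both endpoints; (iii) the bags containing any fixed vertex form a subtree. All hold, so the decomposition is valid with width 2 − 1 = 1.

Yes; width 1.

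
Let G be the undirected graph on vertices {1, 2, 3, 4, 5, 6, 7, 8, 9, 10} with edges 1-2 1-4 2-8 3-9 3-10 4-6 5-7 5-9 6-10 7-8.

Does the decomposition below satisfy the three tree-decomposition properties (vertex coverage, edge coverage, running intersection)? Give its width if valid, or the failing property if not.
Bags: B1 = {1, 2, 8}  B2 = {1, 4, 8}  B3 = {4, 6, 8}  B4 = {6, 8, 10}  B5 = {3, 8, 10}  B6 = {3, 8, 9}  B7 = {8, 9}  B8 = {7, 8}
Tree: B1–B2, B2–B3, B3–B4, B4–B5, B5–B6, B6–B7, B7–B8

No — vertex 5 appears in no bag.

A tree decomposition must satisfy three properties: every vertex lies in some bag; for every edge, both endpoints lie together in some bag; and for every vertex, the bags containing it form a connected subtree. Here vertex 5 appears in no bag, so the decomposition is invalid.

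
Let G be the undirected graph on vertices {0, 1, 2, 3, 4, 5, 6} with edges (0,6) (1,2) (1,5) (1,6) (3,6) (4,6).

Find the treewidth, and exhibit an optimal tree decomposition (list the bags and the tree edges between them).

Treewidth 1.
One such decomposition:
Bags: B1 = {1, 6}  B2 = {3, 6}  B3 = {1, 2}  B4 = {4, 6}  B5 = {0, 6}  B6 = {1, 5}
Tree: B1–B2, B1–B3, B1–B4, B4–B5, B3–B6

Each bag holds 2 vertices, so the decomposition has width 1, which upper-bounds the treewidth. Since G has at least one edge (e.g. 1–6), it is not an edgeless graph, so tw(G) ≥ 1. The upper and lower bounds meet at 1, so that is the treewidth.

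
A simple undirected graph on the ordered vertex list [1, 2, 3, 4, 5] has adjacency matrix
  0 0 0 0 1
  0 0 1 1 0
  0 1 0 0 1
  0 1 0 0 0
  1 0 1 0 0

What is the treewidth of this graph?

A width-1 tree decomposition is:
Bags: B1 = {2, 3}  B2 = {3, 5}  B3 = {1, 5}  B4 = {2, 4}
Tree: B1–B2, B2–B3, B1–B4
Every bag has size at most 2, so the width is 2 − 1 = 1 and tw(G) ≤ 1. G has an edge, so its treewidth is at least 1. The upper and lower bounds meet at 1, so that is the treewidth.

1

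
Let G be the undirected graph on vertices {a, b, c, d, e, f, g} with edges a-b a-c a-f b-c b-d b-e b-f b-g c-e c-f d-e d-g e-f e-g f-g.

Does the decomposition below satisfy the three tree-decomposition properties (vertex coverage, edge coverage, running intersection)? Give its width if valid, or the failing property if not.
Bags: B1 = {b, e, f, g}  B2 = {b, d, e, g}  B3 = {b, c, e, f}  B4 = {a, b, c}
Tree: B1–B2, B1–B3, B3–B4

No — edge (f,a) lies in no bag.

A tree decomposition must satisfy three properties: every vertex lies in some bag; for every edge, both endpoints lie together in some bag; and for every vertex, the bags containing it form a connected subtree. Here edge (f,a) lies in no bag, so the decomposition is invalid.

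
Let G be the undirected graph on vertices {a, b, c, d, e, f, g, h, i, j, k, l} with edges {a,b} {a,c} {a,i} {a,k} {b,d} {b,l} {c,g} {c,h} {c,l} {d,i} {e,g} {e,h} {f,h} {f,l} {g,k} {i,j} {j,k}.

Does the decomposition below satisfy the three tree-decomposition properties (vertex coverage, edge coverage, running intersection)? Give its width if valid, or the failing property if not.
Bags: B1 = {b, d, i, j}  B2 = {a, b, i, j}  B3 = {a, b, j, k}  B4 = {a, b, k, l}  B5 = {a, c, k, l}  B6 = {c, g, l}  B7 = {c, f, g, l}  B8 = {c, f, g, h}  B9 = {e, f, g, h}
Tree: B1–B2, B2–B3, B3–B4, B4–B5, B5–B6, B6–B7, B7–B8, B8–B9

No — edge (k,g) lies in no bag.

A tree decomposition must satisfy three properties: every vertex lies in some bag; for every edge, both endpoints lie together in some bag; and for every vertex, the bags containing it form a connected subtree. Here edge (k,g) lies in no bag, so the decomposition is invalid.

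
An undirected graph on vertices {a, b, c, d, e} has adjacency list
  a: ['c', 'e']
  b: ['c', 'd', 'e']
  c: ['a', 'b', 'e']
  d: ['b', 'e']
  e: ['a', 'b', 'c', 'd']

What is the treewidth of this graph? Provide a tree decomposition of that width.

Treewidth 2.
One optimal decomposition is:
Bags: B1 = {b, c, e}  B2 = {b, d, e}  B3 = {a, c, e}
Tree: B1–B2, B1–B3

Every bag has size at most 3, so the width is 3 − 1 = 2 and tw(G) ≤ 2. For the lower bound, the 3 vertices {b, d, e} are pairwise adjacent, and any tree decomposition puts a clique entirely inside one bag — forcing width ≥ 2. Therefore the treewidth is 2.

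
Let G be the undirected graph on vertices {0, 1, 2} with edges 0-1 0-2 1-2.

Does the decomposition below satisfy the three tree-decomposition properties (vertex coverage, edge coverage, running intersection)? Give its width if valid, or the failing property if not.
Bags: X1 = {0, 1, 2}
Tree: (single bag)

Vertex coverage: the bags together contain {0, 1, 2}, the full vertex set. Edge coverage: each edge of G has both endpoints in at least one bag. Running intersection: for every vertex, the bags containing it form a connected subtree. All three properties hold, so this is a valid tree decomposition of width max|bag| − 1 = 2, and hence tw(G) ≤ 2.

Yes; width 2.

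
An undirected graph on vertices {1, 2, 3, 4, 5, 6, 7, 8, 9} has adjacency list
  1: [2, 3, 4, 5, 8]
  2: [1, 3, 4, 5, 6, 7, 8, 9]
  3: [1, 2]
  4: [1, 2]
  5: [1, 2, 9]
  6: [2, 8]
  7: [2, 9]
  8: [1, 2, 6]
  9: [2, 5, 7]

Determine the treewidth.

A width-2 tree decomposition is:
Bags: B1 = {2, 5, 9}  B2 = {1, 2, 5}  B3 = {1, 2, 4}  B4 = {1, 2, 8}  B5 = {2, 7, 9}  B6 = {2, 6, 8}  B7 = {1, 2, 3}
Tree: B1–B2, B2–B3, B3–B4, B1–B5, B4–B6, B4–B7
Each bag holds 3 vertices, so the decomposition has width 2, which upper-bounds the treewidth. On the other hand G contains the 3-clique {1, 2, 8}. A clique must lie in a single bag of any decomposition, so no decomposition can have width below 2. Therefore the treewidth is 2.

2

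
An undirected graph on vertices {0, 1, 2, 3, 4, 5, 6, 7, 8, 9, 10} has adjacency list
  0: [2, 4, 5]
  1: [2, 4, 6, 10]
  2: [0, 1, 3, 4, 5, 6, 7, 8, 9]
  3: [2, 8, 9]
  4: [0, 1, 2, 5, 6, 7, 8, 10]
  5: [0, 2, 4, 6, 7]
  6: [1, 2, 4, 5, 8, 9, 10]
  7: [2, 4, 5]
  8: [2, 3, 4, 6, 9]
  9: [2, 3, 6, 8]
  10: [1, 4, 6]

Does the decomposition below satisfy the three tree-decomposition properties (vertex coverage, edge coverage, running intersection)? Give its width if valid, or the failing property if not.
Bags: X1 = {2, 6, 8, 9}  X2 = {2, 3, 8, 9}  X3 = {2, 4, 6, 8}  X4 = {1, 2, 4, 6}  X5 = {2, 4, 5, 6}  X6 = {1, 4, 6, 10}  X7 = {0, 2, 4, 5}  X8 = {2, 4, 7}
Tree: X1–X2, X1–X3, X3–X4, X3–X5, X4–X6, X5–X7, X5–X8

A tree decomposition must satisfy three properties: every vertex lies in some bag; for every edge, both endpoints lie together in some bag; and for every vertex, the bags containing it form a connected subtree. Here edge (5,7) lies in no bag, so the decomposition is invalid.

No — edge (5,7) lies in no bag.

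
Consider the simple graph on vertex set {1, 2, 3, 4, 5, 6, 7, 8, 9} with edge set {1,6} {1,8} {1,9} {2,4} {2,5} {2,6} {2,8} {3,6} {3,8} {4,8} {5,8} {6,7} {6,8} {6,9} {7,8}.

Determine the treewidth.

2

A width-2 tree decomposition is:
Bags: B1 = {1, 6, 8}  B2 = {2, 6, 8}  B3 = {2, 4, 8}  B4 = {1, 6, 9}  B5 = {6, 7, 8}  B6 = {3, 6, 8}  B7 = {2, 5, 8}
Tree: B1–B2, B2–B3, B1–B4, B1–B5, B1–B6, B2–B7
Every bag has size at most 3, so the width is 3 − 1 = 2 and tw(G) ≤ 2. For the lower bound, the 3 vertices {2, 4, 8} are pairwise adjacent, and any tree decomposition puts a clique entirely inside one bag — forcing width ≥ 2. Therefore the treewidth is 2.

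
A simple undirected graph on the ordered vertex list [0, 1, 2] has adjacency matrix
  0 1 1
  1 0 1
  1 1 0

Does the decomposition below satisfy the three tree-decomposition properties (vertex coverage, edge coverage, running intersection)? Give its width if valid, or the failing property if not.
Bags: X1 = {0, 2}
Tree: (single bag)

A tree decomposition must satisfy three properties: every vertex lies in some bag; for every edge, both endpoints lie together in some bag; and for every vertex, the bags containing it form a connected subtree. Here vertex 1 appears in no bag, so the decomposition is invalid.

No — vertex 1 appears in no bag.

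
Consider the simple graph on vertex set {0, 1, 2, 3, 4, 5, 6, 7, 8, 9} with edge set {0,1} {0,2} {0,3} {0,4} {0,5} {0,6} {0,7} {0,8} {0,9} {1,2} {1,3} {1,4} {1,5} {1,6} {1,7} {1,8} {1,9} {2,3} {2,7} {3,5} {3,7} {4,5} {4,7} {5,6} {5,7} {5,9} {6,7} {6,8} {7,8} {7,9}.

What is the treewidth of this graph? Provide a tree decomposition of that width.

Treewidth 4.
One optimal decomposition is:
Bags: B1 = {0, 1, 3, 5, 7}  B2 = {0, 1, 5, 6, 7}  B3 = {0, 1, 4, 5, 7}  B4 = {0, 1, 5, 7, 9}  B5 = {0, 1, 6, 7, 8}  B6 = {0, 1, 2, 3, 7}
Tree: B1–B2, B2–B3, B3–B4, B2–B5, B1–B6

Each bag holds 5 vertices, so the decomposition has width 4, which upper-bounds the treewidth. For the lower bound, the 5 vertices {0, 1, 6, 7, 8} are pairwise adjacent, and any tree decomposition puts a clique entirely inside one bag — forcing width ≥ 4. Hence tw(G) = 4 exactly.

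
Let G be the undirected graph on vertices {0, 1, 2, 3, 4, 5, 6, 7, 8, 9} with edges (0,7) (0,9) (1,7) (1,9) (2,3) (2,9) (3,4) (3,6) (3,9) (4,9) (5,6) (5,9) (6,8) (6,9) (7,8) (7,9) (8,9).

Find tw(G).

A width-2 tree decomposition is:
Bags: B1 = {6, 8, 9}  B2 = {3, 6, 9}  B3 = {2, 3, 9}  B4 = {5, 6, 9}  B5 = {7, 8, 9}  B6 = {3, 4, 9}  B7 = {0, 7, 9}  B8 = {1, 7, 9}
Tree: B1–B2, B2–B3, B2–B4, B1–B5, B2–B6, B5–B7, B7–B8
The largest bag has 3 vertices, giving width 2; this decomposition certifies tw(G) ≤ 2. Conversely, {0, 7, 9} is a clique of size 3, and the vertices of any clique must share a bag in every tree decomposition; so some bag has ≥ 3 vertices and tw(G) ≥ 2. The upper and lower bounds meet at 2, so that is the treewidth.

2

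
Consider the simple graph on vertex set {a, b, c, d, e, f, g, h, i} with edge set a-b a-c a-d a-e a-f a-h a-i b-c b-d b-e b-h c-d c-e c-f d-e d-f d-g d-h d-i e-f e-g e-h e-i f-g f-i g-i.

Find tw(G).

4

A width-4 tree decomposition is:
Bags: B1 = {a, d, e, f, i}  B2 = {a, c, d, e, f}  B3 = {a, b, c, d, e}  B4 = {d, e, f, g, i}  B5 = {a, b, d, e, h}
Tree: B1–B2, B2–B3, B1–B4, B3–B5
Every bag has size at most 5, so the width is 5 − 1 = 4 and tw(G) ≤ 4. Conversely, {d, e, f, g, i} is a clique of size 5, and the vertices of any clique must share a bag in every tree decomposition; so some bag has ≥ 5 vertices and tw(G) ≥ 4. Therefore the treewidth is 4.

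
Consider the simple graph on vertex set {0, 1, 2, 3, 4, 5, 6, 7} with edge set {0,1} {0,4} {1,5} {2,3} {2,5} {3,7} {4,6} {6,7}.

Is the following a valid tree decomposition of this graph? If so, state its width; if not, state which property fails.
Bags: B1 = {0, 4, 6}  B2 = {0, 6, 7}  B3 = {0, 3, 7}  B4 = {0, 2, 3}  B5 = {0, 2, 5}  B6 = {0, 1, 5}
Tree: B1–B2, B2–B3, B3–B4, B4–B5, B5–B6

Every vertex of G appears in some bag (union = {0, 1, 2, 3, 4, 5, 6, 7}); every edge is covered by a bag; and for each vertex v the set of bags containing v is connected in the bag tree. The decomposition is therefore valid. The largest bag has 3 vertices, so the width is 2.

Yes; width 2.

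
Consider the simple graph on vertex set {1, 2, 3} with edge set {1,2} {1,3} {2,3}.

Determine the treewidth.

A width-2 tree decomposition is:
Bags: B1 = {1, 2, 3}
Tree: (single bag)
A single bag containing all 3 vertices is trivially a valid decomposition of width 2. On the other hand G contains the 3-clique {1, 2, 3}. A clique must lie in a single bag of any decomposition, so no decomposition can have width below 2. Combining the bounds, tw(G) = 2.

2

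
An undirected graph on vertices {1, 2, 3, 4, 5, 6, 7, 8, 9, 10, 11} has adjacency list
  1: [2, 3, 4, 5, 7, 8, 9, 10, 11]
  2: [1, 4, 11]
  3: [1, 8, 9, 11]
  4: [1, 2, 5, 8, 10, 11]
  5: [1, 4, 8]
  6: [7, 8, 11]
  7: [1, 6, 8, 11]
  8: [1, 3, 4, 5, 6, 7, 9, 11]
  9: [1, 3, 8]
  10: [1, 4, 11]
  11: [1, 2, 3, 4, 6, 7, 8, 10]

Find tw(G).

A width-3 tree decomposition is:
Bags: B1 = {1, 4, 5, 8}  B2 = {1, 4, 8, 11}  B3 = {1, 7, 8, 11}  B4 = {1, 3, 8, 11}  B5 = {1, 3, 8, 9}  B6 = {6, 7, 8, 11}  B7 = {1, 4, 10, 11}  B8 = {1, 2, 4, 11}
Tree: B1–B2, B2–B3, B2–B4, B4–B5, B3–B6, B2–B7, B7–B8
Every bag has size at most 4, so the width is 4 − 1 = 3 and tw(G) ≤ 3. On the other hand G contains the 4-clique {1, 3, 8, 9}. A clique must lie in a single bag of any decomposition, so no decomposition can have width below 3. Hence tw(G) = 3 exactly.

3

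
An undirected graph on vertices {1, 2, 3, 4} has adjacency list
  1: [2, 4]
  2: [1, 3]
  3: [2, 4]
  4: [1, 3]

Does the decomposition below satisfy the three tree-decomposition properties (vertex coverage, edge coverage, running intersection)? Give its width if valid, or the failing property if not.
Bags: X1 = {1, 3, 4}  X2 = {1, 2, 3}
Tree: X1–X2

Vertex coverage: the bags together contain {1, 2, 3, 4}, the full vertex set. Edge coverage: each edge of G has both endpoints in at least one bag. Running intersection: for every vertex, the bags containing it form a connected subtree. All three properties hold, so this is a valid tree decomposition of width max|bag| − 1 = 2, and hence tw(G) ≤ 2.

Yes; width 2.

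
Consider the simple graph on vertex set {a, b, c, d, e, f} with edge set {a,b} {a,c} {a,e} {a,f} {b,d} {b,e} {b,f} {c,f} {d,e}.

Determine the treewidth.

2

A width-2 tree decomposition is:
Bags: B1 = {a, b, e}  B2 = {b, d, e}  B3 = {a, b, f}  B4 = {a, c, f}
Tree: B1–B2, B1–B3, B3–B4
Every bag has size at most 3, so the width is 3 − 1 = 2 and tw(G) ≤ 2. On the other hand G contains the 3-clique {b, d, e}. A clique must lie in a single bag of any decomposition, so no decomposition can have width below 2. Combining the bounds, tw(G) = 2.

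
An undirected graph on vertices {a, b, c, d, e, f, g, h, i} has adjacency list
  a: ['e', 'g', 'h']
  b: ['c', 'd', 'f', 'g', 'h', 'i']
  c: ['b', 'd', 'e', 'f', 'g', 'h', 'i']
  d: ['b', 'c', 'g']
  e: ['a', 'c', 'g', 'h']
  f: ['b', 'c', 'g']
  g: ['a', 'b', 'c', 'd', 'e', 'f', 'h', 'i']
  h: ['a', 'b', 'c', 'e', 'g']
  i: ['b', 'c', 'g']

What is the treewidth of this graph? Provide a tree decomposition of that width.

Treewidth 3.
One optimal decomposition is:
Bags: B1 = {c, e, g, h}  B2 = {b, c, g, h}  B3 = {a, e, g, h}  B4 = {b, c, g, i}  B5 = {b, c, d, g}  B6 = {b, c, f, g}
Tree: B1–B2, B1–B3, B2–B4, B2–B5, B4–B6

Each bag holds 4 vertices, so the decomposition has width 3, which upper-bounds the treewidth. Conversely, {c, e, g, h} is a clique of size 4, and the vertices of any clique must share a bag in every tree decomposition; so some bag has ≥ 4 vertices and tw(G) ≥ 3. The upper and lower bounds meet at 3, so that is the treewidth.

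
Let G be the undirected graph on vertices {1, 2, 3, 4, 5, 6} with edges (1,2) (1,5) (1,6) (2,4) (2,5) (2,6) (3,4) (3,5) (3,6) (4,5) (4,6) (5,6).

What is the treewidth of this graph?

3

A width-3 tree decomposition is:
Bags: B1 = {1, 2, 5, 6}  B2 = {2, 4, 5, 6}  B3 = {3, 4, 5, 6}
Tree: B1–B2, B2–B3
The largest bag has 4 vertices, giving width 3; this decomposition certifies tw(G) ≤ 3. Conversely, {1, 2, 5, 6} is a clique of size 4, and the vertices of any clique must share a bag in every tree decomposition; so some bag has ≥ 4 vertices and tw(G) ≥ 3. Hence tw(G) = 3 exactly.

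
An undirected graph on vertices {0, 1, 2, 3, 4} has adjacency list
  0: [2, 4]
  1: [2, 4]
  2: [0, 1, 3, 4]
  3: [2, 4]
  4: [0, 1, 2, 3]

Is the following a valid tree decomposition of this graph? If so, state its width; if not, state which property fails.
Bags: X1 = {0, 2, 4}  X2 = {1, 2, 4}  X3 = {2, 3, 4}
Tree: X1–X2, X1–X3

Yes; width 2.

Every vertex of G appears in some bag (union = {0, 1, 2, 3, 4}); every edge is covered by a bag; and for each vertex v the set of bags containing v is connected in the bag tree. The decomposition is therefore valid. The largest bag has 3 vertices, so the width is 2.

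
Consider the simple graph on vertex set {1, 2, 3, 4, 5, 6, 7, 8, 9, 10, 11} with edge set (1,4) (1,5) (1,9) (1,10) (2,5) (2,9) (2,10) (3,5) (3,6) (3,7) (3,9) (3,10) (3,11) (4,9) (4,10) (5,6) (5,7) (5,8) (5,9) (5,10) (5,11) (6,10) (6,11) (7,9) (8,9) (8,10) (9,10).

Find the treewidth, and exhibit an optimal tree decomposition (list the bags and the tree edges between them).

The largest bag has 4 vertices, giving width 3; this decomposition certifies tw(G) ≤ 3. On the other hand G contains the 4-clique {1, 4, 9, 10}. A clique must lie in a single bag of any decomposition, so no decomposition can have width below 3. Hence tw(G) = 3 exactly.

Treewidth 3.
One such decomposition:
Bags: B1 = {3, 5, 9, 10}  B2 = {3, 5, 7, 9}  B3 = {5, 8, 9, 10}  B4 = {3, 5, 6, 10}  B5 = {2, 5, 9, 10}  B6 = {1, 5, 9, 10}  B7 = {1, 4, 9, 10}  B8 = {3, 5, 6, 11}
Tree: B1–B2, B1–B3, B1–B4, B1–B5, B5–B6, B6–B7, B4–B8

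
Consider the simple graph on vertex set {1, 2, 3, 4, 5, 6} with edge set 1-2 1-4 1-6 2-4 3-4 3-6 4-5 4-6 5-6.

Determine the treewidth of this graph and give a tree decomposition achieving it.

Treewidth 2.
One such decomposition:
Bags: B1 = {4, 5, 6}  B2 = {3, 4, 6}  B3 = {1, 4, 6}  B4 = {1, 2, 4}
Tree: B1–B2, B1–B3, B3–B4

The largest bag has 3 vertices, giving width 2; this decomposition certifies tw(G) ≤ 2. Conversely, {1, 2, 4} is a clique of size 3, and the vertices of any clique must share a bag in every tree decomposition; so some bag has ≥ 3 vertices and tw(G) ≥ 2. Hence tw(G) = 2 exactly.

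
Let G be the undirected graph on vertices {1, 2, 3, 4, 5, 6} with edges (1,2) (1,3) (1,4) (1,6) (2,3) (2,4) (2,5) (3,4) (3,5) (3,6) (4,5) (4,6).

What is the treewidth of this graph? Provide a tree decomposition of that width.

Treewidth 3.
One such decomposition:
Bags: B1 = {1, 2, 3, 4}  B2 = {1, 3, 4, 6}  B3 = {2, 3, 4, 5}
Tree: B1–B2, B1–B3

Every bag has size at most 4, so the width is 4 − 1 = 3 and tw(G) ≤ 3. For the lower bound, the 4 vertices {1, 2, 3, 4} are pairwise adjacent, and any tree decomposition puts a clique entirely inside one bag — forcing width ≥ 3. Therefore the treewidth is 3.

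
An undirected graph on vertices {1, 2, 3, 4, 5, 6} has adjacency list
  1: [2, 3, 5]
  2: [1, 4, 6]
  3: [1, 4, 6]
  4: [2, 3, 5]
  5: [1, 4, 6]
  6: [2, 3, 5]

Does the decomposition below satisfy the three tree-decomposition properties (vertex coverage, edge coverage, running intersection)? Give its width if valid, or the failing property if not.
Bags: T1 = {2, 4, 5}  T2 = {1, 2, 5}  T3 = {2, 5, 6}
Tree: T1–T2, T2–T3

No — vertex 3 appears in no bag.

A tree decomposition must satisfy three properties: every vertex lies in some bag; for every edge, both endpoints lie together in some bag; and for every vertex, the bags containing it form a connected subtree. Here vertex 3 appears in no bag, so the decomposition is invalid.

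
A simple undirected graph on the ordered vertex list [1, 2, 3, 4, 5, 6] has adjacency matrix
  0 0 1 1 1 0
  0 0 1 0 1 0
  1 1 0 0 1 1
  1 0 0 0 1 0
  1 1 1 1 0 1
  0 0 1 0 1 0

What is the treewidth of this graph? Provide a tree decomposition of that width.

Each bag holds 3 vertices, so the decomposition has width 2, which upper-bounds the treewidth. For the lower bound, the 3 vertices {1, 3, 5} are pairwise adjacent, and any tree decomposition puts a clique entirely inside one bag — forcing width ≥ 2. Hence tw(G) = 2 exactly.

Treewidth 2.
Bags: B1 = {2, 3, 5}  B2 = {1, 3, 5}  B3 = {3, 5, 6}  B4 = {1, 4, 5}
Tree: B1–B2, B1–B3, B2–B4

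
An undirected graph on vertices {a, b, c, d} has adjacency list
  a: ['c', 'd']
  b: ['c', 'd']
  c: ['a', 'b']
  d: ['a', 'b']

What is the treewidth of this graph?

A width-2 tree decomposition is:
Bags: B1 = {a, b, c}  B2 = {a, b, d}
Tree: B1–B2
Every bag has size at most 3, so the width is 3 − 1 = 2 and tw(G) ≤ 2. For the lower bound, G contains the cycle a–c–b–d–a, so G is not a forest; only forests have treewidth ≤ 1, hence tw(G) ≥ 2. Therefore the treewidth is 2.

2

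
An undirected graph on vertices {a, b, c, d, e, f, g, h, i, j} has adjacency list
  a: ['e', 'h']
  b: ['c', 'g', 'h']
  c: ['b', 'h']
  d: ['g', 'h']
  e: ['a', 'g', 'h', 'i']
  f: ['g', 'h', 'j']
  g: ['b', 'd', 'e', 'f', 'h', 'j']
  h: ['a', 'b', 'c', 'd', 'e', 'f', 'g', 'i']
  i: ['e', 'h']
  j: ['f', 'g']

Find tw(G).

A width-2 tree decomposition is:
Bags: B1 = {d, g, h}  B2 = {e, g, h}  B3 = {f, g, h}  B4 = {b, g, h}  B5 = {f, g, j}  B6 = {a, e, h}  B7 = {e, h, i}  B8 = {b, c, h}
Tree: B1–B2, B2–B3, B1–B4, B3–B5, B2–B6, B2–B7, B4–B8
Each bag holds 3 vertices, so the decomposition has width 2, which upper-bounds the treewidth. Conversely, {f, g, j} is a clique of size 3, and the vertices of any clique must share a bag in every tree decomposition; so some bag has ≥ 3 vertices and tw(G) ≥ 2. Hence tw(G) = 2 exactly.

2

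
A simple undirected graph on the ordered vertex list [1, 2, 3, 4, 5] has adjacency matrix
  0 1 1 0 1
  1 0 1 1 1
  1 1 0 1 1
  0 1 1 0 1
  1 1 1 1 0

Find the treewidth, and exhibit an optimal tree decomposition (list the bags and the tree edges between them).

Every bag has size at most 4, so the width is 4 − 1 = 3 and tw(G) ≤ 3. For the lower bound, the 4 vertices {1, 2, 3, 5} are pairwise adjacent, and any tree decomposition puts a clique entirely inside one bag — forcing width ≥ 3. The upper and lower bounds meet at 3, so that is the treewidth.

Treewidth 3.
Bags: B1 = {1, 2, 3, 5}  B2 = {2, 3, 4, 5}
Tree: B1–B2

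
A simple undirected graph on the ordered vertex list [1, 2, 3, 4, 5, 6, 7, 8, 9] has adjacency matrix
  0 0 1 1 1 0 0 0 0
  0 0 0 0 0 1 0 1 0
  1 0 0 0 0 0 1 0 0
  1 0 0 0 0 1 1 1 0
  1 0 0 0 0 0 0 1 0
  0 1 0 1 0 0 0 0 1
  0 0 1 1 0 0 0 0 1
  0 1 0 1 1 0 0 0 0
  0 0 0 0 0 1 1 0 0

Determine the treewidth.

3

A width-3 tree decomposition is:
Bags: B1 = {1, 3, 7, 9}  B2 = {1, 4, 7, 9}  B3 = {1, 4, 6, 9}  B4 = {1, 4, 5, 6}  B5 = {4, 5, 6, 8}  B6 = {2, 5, 6, 8}
Tree: B1–B2, B2–B3, B3–B4, B4–B5, B5–B6
Every bag has size at most 4, so the width is 4 − 1 = 3 and tw(G) ≤ 3. For the lower bound: the 4 vertex sets {3,7,9}, {1}, {4}, {2,5,6,8} are disjoint, each induces a connected subgraph, and every pair is joined by at least one edge of G. Contracting each set to a single vertex therefore yields K_{4} as a minor, and since treewidth is minor-monotone, tw(G) ≥ tw(K_{4}) = 3. The upper and lower bounds meet at 3, so that is the treewidth.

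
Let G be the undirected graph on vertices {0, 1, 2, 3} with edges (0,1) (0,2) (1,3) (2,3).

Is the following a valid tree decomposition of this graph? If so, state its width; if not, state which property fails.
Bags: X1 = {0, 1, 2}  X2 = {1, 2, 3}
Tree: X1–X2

Yes; width 2.

Every vertex of G appears in some bag (union = {0, 1, 2, 3}); every edge is covered by a bag; and for each vertex v the set of bags containing v is connected in the bag tree. The decomposition is therefore valid. The largest bag has 3 vertices, so the width is 2.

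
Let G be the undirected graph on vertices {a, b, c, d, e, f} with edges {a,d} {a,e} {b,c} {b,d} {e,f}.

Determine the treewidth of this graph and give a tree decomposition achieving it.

Treewidth 1.
Bags: B1 = {e, f}  B2 = {a, e}  B3 = {a, d}  B4 = {b, d}  B5 = {b, c}
Tree: B1–B2, B2–B3, B3–B4, B4–B5

Each bag holds 2 vertices, so the decomposition has width 1, which upper-bounds the treewidth. Since G has at least one edge (e.g. f–e), it is not an edgeless graph, so tw(G) ≥ 1. The upper and lower bounds meet at 1, so that is the treewidth.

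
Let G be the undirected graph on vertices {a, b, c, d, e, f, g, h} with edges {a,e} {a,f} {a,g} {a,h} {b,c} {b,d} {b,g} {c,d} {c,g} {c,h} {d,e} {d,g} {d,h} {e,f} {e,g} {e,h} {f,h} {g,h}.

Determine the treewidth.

3

A width-3 tree decomposition is:
Bags: B1 = {a, e, g, h}  B2 = {a, e, f, h}  B3 = {d, e, g, h}  B4 = {c, d, g, h}  B5 = {b, c, d, g}
Tree: B1–B2, B1–B3, B3–B4, B4–B5
The largest bag has 4 vertices, giving width 3; this decomposition certifies tw(G) ≤ 3. On the other hand G contains the 4-clique {d, e, g, h}. A clique must lie in a single bag of any decomposition, so no decomposition can have width below 3. Hence tw(G) = 3 exactly.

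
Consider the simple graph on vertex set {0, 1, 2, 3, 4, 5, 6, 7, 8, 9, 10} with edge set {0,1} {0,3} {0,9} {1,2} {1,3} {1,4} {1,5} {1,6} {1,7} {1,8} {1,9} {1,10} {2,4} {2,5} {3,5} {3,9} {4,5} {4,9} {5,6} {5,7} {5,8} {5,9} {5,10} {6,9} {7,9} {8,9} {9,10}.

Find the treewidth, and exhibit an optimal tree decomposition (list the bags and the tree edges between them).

Treewidth 3.
Bags: B1 = {1, 2, 4, 5}  B2 = {1, 4, 5, 9}  B3 = {1, 5, 8, 9}  B4 = {1, 3, 5, 9}  B5 = {1, 5, 6, 9}  B6 = {0, 1, 3, 9}  B7 = {1, 5, 7, 9}  B8 = {1, 5, 9, 10}
Tree: B1–B2, B2–B3, B3–B4, B3–B5, B4–B6, B3–B7, B3–B8

Every bag has size at most 4, so the width is 4 − 1 = 3 and tw(G) ≤ 3. On the other hand G contains the 4-clique {0, 1, 3, 9}. A clique must lie in a single bag of any decomposition, so no decomposition can have width below 3. Therefore the treewidth is 3.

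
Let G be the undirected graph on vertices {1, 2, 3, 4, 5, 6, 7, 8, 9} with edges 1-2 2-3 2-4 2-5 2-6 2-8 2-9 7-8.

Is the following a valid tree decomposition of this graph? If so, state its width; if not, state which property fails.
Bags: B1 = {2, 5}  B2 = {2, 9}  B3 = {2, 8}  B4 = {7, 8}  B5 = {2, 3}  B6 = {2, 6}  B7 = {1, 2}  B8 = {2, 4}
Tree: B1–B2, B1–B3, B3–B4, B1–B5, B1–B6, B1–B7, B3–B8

Yes; width 1.

Every vertex of G appears in some bag (union = {1, 2, 3, 4, 5, 6, 7, 8, 9}); every edge is covered by a bag; and for each vertex v the set of bags containing v is connected in the bag tree. The decomposition is therefore valid. The largest bag has 2 vertices, so the width is 1.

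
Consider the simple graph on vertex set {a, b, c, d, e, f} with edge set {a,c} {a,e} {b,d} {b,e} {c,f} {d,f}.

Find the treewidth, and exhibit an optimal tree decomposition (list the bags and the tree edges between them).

Treewidth 2.
Bags: B1 = {c, d, f}  B2 = {a, c, d}  B3 = {a, d, e}  B4 = {b, d, e}
Tree: B1–B2, B2–B3, B3–B4

Each bag holds 3 vertices, so the decomposition has width 2, which upper-bounds the treewidth. The edges d–f–c–a–e–b–d form a cycle, so G is not a tree and its treewidth is at least 2. Hence tw(G) = 2 exactly.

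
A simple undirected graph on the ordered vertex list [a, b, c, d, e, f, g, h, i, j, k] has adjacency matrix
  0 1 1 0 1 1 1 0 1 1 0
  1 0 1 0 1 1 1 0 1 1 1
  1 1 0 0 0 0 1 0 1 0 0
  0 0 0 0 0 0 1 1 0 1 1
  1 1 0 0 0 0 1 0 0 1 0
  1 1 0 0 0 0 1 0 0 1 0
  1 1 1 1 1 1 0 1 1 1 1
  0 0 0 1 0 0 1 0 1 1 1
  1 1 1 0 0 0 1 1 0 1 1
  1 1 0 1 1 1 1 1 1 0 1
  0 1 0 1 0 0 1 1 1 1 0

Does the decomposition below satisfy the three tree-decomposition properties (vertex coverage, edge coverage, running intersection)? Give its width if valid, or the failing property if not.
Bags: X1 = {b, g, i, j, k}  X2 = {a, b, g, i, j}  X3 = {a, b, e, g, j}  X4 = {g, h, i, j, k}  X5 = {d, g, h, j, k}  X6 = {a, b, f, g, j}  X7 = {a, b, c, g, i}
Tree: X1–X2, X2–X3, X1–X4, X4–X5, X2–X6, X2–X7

Yes; width 4.

Vertex coverage: the bags together contain {a, b, c, d, e, f, g, h, i, j, k}, the full vertex set. Edge coverage: each edge of G has both endpoints in at least one bag. Running intersection: for every vertex, the bags containing it form a connected subtree. All three properties hold, so this is a valid tree decomposition of width max|bag| − 1 = 4, and hence tw(G) ≤ 4.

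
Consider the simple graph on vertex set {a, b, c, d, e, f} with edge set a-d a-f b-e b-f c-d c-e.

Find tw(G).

2

A width-2 tree decomposition is:
Bags: B1 = {c, d, e}  B2 = {a, d, e}  B3 = {a, e, f}  B4 = {b, e, f}
Tree: B1–B2, B2–B3, B3–B4
Every bag has size at most 3, so the width is 3 − 1 = 2 and tw(G) ≤ 2. The edges e–c–d–a–f–b–e form a cycle, so G is not a tree and its treewidth is at least 2. Therefore the treewidth is 2.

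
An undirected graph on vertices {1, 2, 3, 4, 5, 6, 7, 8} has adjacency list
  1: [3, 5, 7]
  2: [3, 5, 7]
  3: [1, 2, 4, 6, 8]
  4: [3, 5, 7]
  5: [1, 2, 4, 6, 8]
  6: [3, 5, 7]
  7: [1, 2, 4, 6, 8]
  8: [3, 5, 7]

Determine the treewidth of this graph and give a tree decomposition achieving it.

Every bag has size at most 4, so the width is 4 − 1 = 3 and tw(G) ≤ 3. For the lower bound: the 4 vertex sets {4,5}, {1,7}, {3}, {2} are disjoint, each induces a connected subgraph, and every pair is joined by at least one edge of G. Contracting each set to a single vertex therefore yields K_{4} as a minor, and since treewidth is minor-monotone, tw(G) ≥ tw(K_{4}) = 3. Therefore the treewidth is 3.

Treewidth 3.
One such decomposition:
Bags: B1 = {3, 4, 5, 7}  B2 = {1, 3, 5, 7}  B3 = {2, 3, 5, 7}  B4 = {3, 5, 6, 7}  B5 = {3, 5, 7, 8}
Tree: B1–B2, B2–B3, B3–B4, B4–B5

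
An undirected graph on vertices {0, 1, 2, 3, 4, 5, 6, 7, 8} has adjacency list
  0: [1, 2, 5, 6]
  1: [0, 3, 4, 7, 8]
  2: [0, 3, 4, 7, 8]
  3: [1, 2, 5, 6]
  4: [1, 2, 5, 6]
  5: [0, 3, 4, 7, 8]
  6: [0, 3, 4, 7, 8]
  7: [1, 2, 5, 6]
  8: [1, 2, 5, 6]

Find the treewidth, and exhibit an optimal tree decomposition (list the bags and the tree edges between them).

Each bag holds 5 vertices, so the decomposition has width 4, which upper-bounds the treewidth. For the lower bound: the 5 vertex sets {4,6}, {2,3}, {0,5}, {1}, {8} are disjoint, each induces a connected subgraph, and every pair is joined by at least one edge of G. Contracting each set to a single vertex therefore yields K_{5} as a minor, and since treewidth is minor-monotone, tw(G) ≥ tw(K_{5}) = 4. Combining the bounds, tw(G) = 4.

Treewidth 4.
One optimal decomposition is:
Bags: B1 = {1, 2, 4, 5, 6}  B2 = {1, 2, 3, 5, 6}  B3 = {0, 1, 2, 5, 6}  B4 = {1, 2, 5, 6, 8}  B5 = {1, 2, 5, 6, 7}
Tree: B1–B2, B2–B3, B3–B4, B4–B5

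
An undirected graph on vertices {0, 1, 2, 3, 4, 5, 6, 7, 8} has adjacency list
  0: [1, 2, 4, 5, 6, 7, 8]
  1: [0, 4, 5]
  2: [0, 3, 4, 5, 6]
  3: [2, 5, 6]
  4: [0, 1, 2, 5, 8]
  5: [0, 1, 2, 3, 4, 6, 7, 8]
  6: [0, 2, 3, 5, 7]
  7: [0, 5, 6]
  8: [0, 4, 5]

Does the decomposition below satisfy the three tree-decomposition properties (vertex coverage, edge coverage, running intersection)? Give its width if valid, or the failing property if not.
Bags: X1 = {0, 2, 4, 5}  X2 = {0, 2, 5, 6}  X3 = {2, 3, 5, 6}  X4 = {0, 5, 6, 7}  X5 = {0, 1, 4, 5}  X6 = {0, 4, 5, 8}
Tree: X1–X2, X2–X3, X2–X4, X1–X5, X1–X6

Yes; width 3.

Checking the three conditions: (i) the bags cover all of {0, 1, 2, 3, 4, 5, 6, 7, 8}; (ii) for each edge, some bag contains both endpoints; (iii) the bags containing any fixed vertex form a subtree. All hold, so the decomposition is valid with width 4 − 1 = 3.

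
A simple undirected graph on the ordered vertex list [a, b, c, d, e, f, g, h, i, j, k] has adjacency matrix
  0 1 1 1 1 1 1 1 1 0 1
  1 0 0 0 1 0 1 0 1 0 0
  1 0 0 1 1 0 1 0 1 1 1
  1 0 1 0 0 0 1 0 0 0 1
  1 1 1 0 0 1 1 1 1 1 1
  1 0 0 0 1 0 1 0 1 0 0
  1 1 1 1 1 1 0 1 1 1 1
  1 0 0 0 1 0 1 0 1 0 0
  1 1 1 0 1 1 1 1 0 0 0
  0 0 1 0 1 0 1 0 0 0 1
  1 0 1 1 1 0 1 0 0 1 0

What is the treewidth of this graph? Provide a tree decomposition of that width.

Each bag holds 5 vertices, so the decomposition has width 4, which upper-bounds the treewidth. For the lower bound, the 5 vertices {c, e, g, j, k} are pairwise adjacent, and any tree decomposition puts a clique entirely inside one bag — forcing width ≥ 4. The upper and lower bounds meet at 4, so that is the treewidth.

Treewidth 4.
Bags: B1 = {a, c, e, g, k}  B2 = {a, c, e, g, i}  B3 = {a, c, d, g, k}  B4 = {a, e, g, h, i}  B5 = {a, e, f, g, i}  B6 = {c, e, g, j, k}  B7 = {a, b, e, g, i}
Tree: B1–B2, B1–B3, B2–B4, B4–B5, B1–B6, B5–B7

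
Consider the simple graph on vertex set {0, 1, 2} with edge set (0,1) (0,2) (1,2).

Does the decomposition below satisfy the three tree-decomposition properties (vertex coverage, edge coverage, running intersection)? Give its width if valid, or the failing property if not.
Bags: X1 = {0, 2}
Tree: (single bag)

A tree decomposition must satisfy three properties: every vertex lies in some bag; for every edge, both endpoints lie together in some bag; and for every vertex, the bags containing it form a connected subtree. Here vertex 1 appears in no bag, so the decomposition is invalid.

No — vertex 1 appears in no bag.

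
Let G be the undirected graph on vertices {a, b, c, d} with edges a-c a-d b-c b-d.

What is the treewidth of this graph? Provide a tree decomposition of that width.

Each bag holds 3 vertices, so the decomposition has width 2, which upper-bounds the treewidth. The edges c–a–d–b–c form a cycle, so G is not a tree and its treewidth is at least 2. Therefore the treewidth is 2.

Treewidth 2.
One such decomposition:
Bags: B1 = {a, c, d}  B2 = {b, c, d}
Tree: B1–B2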